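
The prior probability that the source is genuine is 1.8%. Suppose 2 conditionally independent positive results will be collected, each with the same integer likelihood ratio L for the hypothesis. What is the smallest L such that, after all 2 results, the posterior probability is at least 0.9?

Prior odds = 0.018/0.982 = 9/491.
Target odds = 0.9/0.1 = 9.
Need L² ≥ 9 ÷ (9/491) = 491.
22² = 484 < 491 ≤ 529 = 23², so L = 23.

23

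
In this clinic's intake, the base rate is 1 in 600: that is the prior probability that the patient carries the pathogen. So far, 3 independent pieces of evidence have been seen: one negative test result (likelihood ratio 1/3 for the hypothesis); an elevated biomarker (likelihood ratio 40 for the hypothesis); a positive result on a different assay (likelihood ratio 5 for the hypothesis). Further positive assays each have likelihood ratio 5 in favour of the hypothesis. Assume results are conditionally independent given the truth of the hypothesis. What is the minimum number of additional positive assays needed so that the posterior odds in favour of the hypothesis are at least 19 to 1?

4

Prior odds = (1/600)/(599/600) = 1/599.
Combined Bayes factor of the evidence already in hand = (1/3) × 40 × 5 = 200/3.
Odds after that evidence = (1/599) × 200/3 = 200/1797.
Target odds = 19.
Need 5ⁿ ≥ 19 ÷ (200/1797) = 170.715.
5³ = 125 falls short of 170.715 but 5⁴ = 625 reaches it, so n = 4.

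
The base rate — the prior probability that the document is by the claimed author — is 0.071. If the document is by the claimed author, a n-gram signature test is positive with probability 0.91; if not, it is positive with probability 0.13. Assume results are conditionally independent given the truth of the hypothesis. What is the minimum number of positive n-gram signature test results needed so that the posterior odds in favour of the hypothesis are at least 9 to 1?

3

Prior odds: 0.071 ÷ 0.929 = 71/929.
Likelihood ratio of a positive = 0.91/0.13 = 7.
Target odds = 9.
Require 7ⁿ ≥ 9 ÷ (71/929) = 8361/71.
7² = 49 falls short of 8361/71 but 7³ = 343 reaches it, so n = 3.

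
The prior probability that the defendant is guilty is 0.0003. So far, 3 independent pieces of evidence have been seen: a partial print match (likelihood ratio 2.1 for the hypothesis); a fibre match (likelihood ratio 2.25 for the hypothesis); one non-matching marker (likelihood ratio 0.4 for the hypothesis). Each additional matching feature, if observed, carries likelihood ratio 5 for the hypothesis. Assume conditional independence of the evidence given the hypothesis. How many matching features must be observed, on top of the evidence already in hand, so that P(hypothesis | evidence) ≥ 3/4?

Prior odds = 0.0003/0.9997 = 3/9997.
Combined Bayes factor of the evidence already in hand = 2.1 × 2.25 × 0.4 = 1.89.
Odds after that evidence = (3/9997) × 1.89 = 567/999700.
Target odds = 0.75/0.25 = 3.
Need 5ⁿ ≥ 3 ÷ (567/999700) = 999700/189.
5⁵ = 3125 falls short of 999700/189 but 5⁶ = 15625 reaches it, so n = 6.

6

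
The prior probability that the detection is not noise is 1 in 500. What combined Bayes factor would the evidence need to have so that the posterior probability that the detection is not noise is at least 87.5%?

Prior odds = 0.002/0.998 = 1/499.
Target odds = 0.875/0.125 = 7.
Required Bayes factor = 7 ÷ (1/499) = 3493.

3493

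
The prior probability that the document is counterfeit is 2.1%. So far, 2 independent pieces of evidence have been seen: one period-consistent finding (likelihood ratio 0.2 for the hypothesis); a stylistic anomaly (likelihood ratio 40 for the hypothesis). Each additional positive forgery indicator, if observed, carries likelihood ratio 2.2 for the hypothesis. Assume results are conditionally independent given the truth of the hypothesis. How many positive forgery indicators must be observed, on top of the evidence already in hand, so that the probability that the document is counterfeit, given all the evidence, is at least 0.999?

Prior odds = 0.021/0.979 = 21/979.
Combined Bayes factor of the evidence already in hand = 0.2 × 40 = 8.
Odds after that evidence = (21/979) × 8 = 168/979.
Target odds = 0.999/0.001 = 999.
Need 2.2ⁿ ≥ 999 ÷ (168/979) = 326007/56.
2.2¹⁰ ≈2655.99 falls short of 326007/56 but 2.2¹¹ ≈5843.18 reaches it, so n = 11.

11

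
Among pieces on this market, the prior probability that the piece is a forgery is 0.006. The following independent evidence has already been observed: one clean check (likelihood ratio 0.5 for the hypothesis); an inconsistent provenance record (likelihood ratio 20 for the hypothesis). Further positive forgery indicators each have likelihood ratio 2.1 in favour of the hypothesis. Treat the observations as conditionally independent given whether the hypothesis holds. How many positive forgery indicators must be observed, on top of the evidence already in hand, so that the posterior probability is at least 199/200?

11

Prior odds = 0.006/0.994 = 3/497.
Combined Bayes factor of the evidence already in hand = 0.5 × 20 = 10.
Odds after that evidence = (3/497) × 10 = 30/497.
Target odds = 0.995/0.005 = 199.
Need 2.1ⁿ ≥ 199 ÷ (30/497) = 98903/30.
2.1¹⁰ ≈1667.99 falls short of 98903/30 but 2.1¹¹ ≈3502.78 reaches it, so n = 11.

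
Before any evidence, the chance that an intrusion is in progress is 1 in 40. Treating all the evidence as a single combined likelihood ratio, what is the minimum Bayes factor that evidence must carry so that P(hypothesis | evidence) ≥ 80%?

156

Prior odds = 0.025/0.975 = 1/39.
Target odds = 0.8/0.2 = 4.
Required Bayes factor = 4 ÷ (1/39) = 156.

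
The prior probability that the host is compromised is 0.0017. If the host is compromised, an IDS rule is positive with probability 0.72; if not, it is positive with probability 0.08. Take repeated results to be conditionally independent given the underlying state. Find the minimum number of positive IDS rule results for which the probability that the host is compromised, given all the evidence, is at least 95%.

5

Prior odds = 0.0017/0.9983 = 17/9983.
Likelihood ratio of a positive = 0.72/0.08 = 9.
Target posterior odds = 0.95/0.05 = 19.
Need (17/9983) × 9ⁿ ≥ 19, i.e. 9ⁿ ≥ 189677/17.
9⁴ = 6561 falls short of 189677/17 but 9⁵ = 59049 reaches it, so n = 5.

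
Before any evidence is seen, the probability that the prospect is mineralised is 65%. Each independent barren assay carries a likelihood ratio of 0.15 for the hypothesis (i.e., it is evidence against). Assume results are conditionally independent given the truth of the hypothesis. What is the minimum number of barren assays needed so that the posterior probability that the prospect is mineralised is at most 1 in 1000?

4

Prior odds = 0.65/0.35 = 13/7.
Likelihood ratio per barren assay = 0.15.
Target odds: 0.001 ÷ 0.999 = 1/999.
Require 0.15ⁿ ≤ 1/999 ÷ (13/7) = 7/12987.
0.15³ = 0.003375 is still above 7/12987 but 0.15⁴ = 81/160000 is at or below it, so n = 4.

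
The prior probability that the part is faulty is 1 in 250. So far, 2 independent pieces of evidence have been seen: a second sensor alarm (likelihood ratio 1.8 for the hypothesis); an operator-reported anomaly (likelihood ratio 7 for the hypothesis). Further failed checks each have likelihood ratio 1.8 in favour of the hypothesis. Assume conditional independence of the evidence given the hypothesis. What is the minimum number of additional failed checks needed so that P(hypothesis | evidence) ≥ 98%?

12

Prior odds = 0.004/0.996 = 1/249.
Combined Bayes factor of the evidence already in hand = 1.8 × 7 = 12.6.
Odds after that evidence = (1/249) × 12.6 = 21/415.
Target odds = 0.98/0.02 = 49.
Need 1.8ⁿ ≥ 49 ÷ (21/415) = 2905/3.
1.8¹¹ ≈642.684 falls short of 2905/3 but 1.8¹² ≈1156.83 reaches it, so n = 12.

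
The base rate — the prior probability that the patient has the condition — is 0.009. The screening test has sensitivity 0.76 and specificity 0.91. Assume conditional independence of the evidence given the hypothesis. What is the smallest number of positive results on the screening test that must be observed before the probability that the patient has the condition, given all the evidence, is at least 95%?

4

Prior odds = 0.009/0.991 = 9/991.
False-positive rate = 1 − 0.91 = 0.09; likelihood ratio of a positive = 0.76/0.09 = 76/9.
Target odds: 0.95 ÷ 0.05 = 19.
Need (9/991) × (76/9)ⁿ ≥ 19, i.e. (76/9)ⁿ ≥ 18829/9.
(76/9)³ = 438976/729 falls short of 18829/9 but (76/9)⁴ = 33362176/6561 reaches it, so n = 4.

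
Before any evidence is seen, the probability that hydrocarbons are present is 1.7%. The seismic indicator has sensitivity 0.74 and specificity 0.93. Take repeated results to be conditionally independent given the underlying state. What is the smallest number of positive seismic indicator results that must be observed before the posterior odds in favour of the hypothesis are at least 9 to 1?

3

Prior odds: 0.017 ÷ 0.983 = 17/983.
False-positive rate = 1 − 0.93 = 0.07; likelihood ratio of a positive = 0.74/0.07 = 74/7.
Target odds = 9.
Require (74/7)ⁿ ≥ 9 ÷ (17/983) = 8847/17.
(74/7)² = 5476/49 falls short of 8847/17 but (74/7)³ = 405224/343 reaches it, so n = 3.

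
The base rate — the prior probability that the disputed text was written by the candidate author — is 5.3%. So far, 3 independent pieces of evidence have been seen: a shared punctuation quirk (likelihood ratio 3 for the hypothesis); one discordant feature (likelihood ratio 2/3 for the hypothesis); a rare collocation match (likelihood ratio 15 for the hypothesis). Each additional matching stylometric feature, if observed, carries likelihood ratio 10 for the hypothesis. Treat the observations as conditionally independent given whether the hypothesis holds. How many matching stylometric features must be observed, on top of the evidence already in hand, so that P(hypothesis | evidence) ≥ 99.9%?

3

Prior odds = 0.053/0.947 = 53/947.
Combined Bayes factor of the evidence already in hand = 3 × (2/3) × 15 = 30.
Odds after that evidence = (53/947) × 30 = 1590/947.
Target odds = 0.999/0.001 = 999.
Need 10ⁿ ≥ 999 ÷ (1590/947) = 315351/530.
10² = 100 falls short of 315351/530 but 10³ = 1000 reaches it, so n = 3.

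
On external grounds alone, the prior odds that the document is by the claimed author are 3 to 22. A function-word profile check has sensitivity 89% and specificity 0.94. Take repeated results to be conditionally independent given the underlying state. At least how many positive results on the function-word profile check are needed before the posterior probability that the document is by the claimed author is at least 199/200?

3

Prior odds = 3/22.
False-positive rate = 1 − 0.94 = 0.06; likelihood ratio of a positive = 0.89/0.06 = 89/6.
Target odds: 0.995 ÷ 0.005 = 199.
Require (89/6)ⁿ ≥ 199 ÷ (3/22) = 4378/3.
(89/6)² = 7921/36 falls short of 4378/3 but (89/6)³ = 704969/216 reaches it, so n = 3.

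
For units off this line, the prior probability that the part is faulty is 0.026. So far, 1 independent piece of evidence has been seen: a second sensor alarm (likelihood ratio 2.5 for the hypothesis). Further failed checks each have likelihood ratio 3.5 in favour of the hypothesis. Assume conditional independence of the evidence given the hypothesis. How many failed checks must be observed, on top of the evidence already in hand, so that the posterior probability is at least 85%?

Prior odds = 0.026/0.974 = 13/487.
Bayes factor of the evidence already in hand = 2.5.
Odds after that evidence = (13/487) × 2.5 = 65/974.
Target odds = 0.85/0.15 = 17/3.
Need 3.5ⁿ ≥ 17/3 ÷ (65/974) = 16558/195.
3.5³ = 42.875 falls short of 16558/195 but 3.5⁴ = 150.0625 reaches it, so n = 4.

4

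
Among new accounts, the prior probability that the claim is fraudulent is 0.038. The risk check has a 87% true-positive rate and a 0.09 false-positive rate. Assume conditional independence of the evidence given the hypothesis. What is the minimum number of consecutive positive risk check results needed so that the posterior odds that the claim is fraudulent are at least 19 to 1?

Prior odds = 0.038/0.962 = 19/481.
Likelihood ratio of a positive result = 0.87/0.09 = 29/3.
Target odds = 19.
Require (29/3)ⁿ ≥ 19 ÷ (19/481) = 481.
(29/3)² = 841/9 falls short of 481 but (29/3)³ = 24389/27 reaches it, so n = 3.

3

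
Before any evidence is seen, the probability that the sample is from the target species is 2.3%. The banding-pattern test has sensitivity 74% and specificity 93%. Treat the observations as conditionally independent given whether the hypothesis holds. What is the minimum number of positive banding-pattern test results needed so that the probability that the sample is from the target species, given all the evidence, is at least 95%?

Prior odds = 0.023/0.977 = 23/977.
False-positive rate = 1 − 0.93 = 0.07; likelihood ratio of a positive = 0.74/0.07 = 74/7.
Target odds: 0.95 ÷ 0.05 = 19.
Need (23/977) × (74/7)ⁿ ≥ 19, i.e. (74/7)ⁿ ≥ 18563/23.
(74/7)² = 5476/49 falls short of 18563/23 but (74/7)³ = 405224/343 reaches it, so n = 3.

3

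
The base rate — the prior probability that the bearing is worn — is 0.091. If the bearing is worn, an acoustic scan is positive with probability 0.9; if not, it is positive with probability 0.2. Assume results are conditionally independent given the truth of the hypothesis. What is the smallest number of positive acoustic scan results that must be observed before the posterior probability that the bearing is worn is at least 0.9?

3

Prior odds: 0.091 ÷ 0.909 = 91/909.
Likelihood ratio of a positive = 0.9/0.2 = 4.5.
Target odds: 0.9 ÷ 0.1 = 9.
Require 4.5ⁿ ≥ 9 ÷ (91/909) = 8181/91.
4.5² = 20.25 falls short of 8181/91 but 4.5³ = 91.125 reaches it, so n = 3.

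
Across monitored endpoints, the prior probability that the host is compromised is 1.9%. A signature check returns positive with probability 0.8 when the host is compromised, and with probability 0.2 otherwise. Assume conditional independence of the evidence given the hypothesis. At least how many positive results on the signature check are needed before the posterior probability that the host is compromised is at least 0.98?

Prior odds: 0.019 ÷ 0.981 = 19/981.
Likelihood ratio of a positive result = 0.8/0.2 = 4.
Target posterior odds = 0.98/0.02 = 49.
Require 4ⁿ ≥ 49 ÷ (19/981) = 48069/19.
4⁵ = 1024 falls short of 48069/19 but 4⁶ = 4096 reaches it, so n = 6.

6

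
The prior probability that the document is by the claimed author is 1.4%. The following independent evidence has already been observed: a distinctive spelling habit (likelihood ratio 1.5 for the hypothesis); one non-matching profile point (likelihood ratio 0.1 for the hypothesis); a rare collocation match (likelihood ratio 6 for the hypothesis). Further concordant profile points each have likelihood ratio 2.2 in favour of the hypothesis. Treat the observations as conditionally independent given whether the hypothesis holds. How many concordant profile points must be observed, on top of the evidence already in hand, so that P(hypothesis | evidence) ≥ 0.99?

12

Prior odds = 0.014/0.986 = 7/493.
Combined Bayes factor of the evidence already in hand = 1.5 × 0.1 × 6 = 0.9.
Odds after that evidence = (7/493) × 0.9 = 63/4930.
Target odds = 0.99/0.01 = 99.
Need 2.2ⁿ ≥ 99 ÷ (63/4930) = 54230/7.
2.2¹¹ ≈5843.18 falls short of 54230/7 but 2.2¹² ≈12855 reaches it, so n = 12.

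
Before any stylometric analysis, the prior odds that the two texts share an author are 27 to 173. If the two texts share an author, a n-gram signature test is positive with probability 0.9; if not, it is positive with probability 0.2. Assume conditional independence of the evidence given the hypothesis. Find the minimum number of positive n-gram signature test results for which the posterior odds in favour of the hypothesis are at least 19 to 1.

Prior odds = 27/173.
Likelihood ratio of a positive = 0.9/0.2 = 4.5.
Target odds = 19.
Require 4.5ⁿ ≥ 19 ÷ (27/173) = 3287/27.
4.5³ = 91.125 falls short of 3287/27 but 4.5⁴ = 410.0625 reaches it, so n = 4.

4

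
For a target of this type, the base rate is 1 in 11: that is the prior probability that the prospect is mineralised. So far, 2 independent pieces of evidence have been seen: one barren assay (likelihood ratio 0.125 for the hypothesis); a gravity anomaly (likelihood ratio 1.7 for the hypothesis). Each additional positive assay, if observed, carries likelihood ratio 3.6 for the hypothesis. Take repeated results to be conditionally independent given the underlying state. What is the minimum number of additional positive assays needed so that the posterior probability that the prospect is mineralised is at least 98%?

7

Prior odds = (1/11)/(10/11) = 0.1.
Combined Bayes factor of the evidence already in hand = 0.125 × 1.7 = 0.2125.
Odds after that evidence = 0.1 × 0.2125 = 0.02125.
Target odds = 0.98/0.02 = 49.
Need 3.6ⁿ ≥ 49 ÷ 0.02125 = 39200/17.
3.6⁶ = 34012224/15625 falls short of 39200/17 but 3.6⁷ = 612220032/78125 reaches it, so n = 7.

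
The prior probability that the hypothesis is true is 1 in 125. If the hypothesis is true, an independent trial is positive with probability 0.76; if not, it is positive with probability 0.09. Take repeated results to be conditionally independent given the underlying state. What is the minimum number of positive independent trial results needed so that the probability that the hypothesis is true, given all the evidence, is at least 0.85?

Prior odds = 0.008/0.992 = 1/124.
Likelihood ratio of a positive = 0.76/0.09 = 76/9.
Target odds: 0.85 ÷ 0.15 = 17/3.
Require (76/9)ⁿ ≥ 17/3 ÷ (1/124) = 2108/3.
(76/9)³ = 438976/729 falls short of 2108/3 but (76/9)⁴ = 33362176/6561 reaches it, so n = 4.

4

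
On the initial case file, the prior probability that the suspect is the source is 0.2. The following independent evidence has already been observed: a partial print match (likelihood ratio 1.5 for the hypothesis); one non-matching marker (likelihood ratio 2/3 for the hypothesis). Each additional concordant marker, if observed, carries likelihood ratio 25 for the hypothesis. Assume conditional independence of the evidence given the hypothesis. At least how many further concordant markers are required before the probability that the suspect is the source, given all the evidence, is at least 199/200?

Prior odds = 0.2/0.8 = 0.25.
Combined Bayes factor of the evidence already in hand = 1.5 × (2/3) = 1.
Odds after that evidence = 0.25 × 1 = 0.25.
Target odds = 0.995/0.005 = 199.
Need 25ⁿ ≥ 199 ÷ 0.25 = 796.
25² = 625 falls short of 796 but 25³ = 15625 reaches it, so n = 3.

3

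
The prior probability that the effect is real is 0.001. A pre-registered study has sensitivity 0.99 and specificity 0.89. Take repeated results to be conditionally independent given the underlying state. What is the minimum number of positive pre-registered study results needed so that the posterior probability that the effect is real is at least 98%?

Prior odds = 0.001/0.999 = 1/999.
False-positive rate = 1 − 0.89 = 0.11; likelihood ratio of a positive = 0.99/0.11 = 9.
Target odds: 0.98 ÷ 0.02 = 49.
Need (1/999) × 9ⁿ ≥ 49, i.e. 9ⁿ ≥ 48951.
9⁴ = 6561 falls short of 48951 but 9⁵ = 59049 reaches it, so n = 5.

5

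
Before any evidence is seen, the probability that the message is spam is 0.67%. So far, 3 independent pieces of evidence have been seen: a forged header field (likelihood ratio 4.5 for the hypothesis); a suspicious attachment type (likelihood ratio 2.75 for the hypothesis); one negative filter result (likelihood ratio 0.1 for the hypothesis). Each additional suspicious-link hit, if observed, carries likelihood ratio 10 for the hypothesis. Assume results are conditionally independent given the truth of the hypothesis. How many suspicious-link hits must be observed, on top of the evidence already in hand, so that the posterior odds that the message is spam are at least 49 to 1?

Prior odds = 0.0067/0.9933 = 67/9933.
Combined Bayes factor of the evidence already in hand = 4.5 × 2.75 × 0.1 = 1.2375.
Odds after that evidence = (67/9933) × 1.2375 = 201/24080.
Target odds = 49.
Need 10ⁿ ≥ 49 ÷ (201/24080) = 1179920/201.
10³ = 1000 falls short of 1179920/201 but 10⁴ = 10000 reaches it, so n = 4.

4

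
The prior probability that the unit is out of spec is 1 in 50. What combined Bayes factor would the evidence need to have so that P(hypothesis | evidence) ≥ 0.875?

Prior odds = 0.02/0.98 = 1/49.
Target odds = 0.875/0.125 = 7.
Required Bayes factor = 7 ÷ (1/49) = 343.

343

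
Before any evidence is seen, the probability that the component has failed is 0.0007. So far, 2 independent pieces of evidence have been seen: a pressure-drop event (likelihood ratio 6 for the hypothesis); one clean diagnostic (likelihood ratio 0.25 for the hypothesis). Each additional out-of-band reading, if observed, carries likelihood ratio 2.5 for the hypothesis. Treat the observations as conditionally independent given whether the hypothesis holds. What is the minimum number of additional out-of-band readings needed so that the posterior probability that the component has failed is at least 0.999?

16

Prior odds = 0.0007/0.9993 = 7/9993.
Combined Bayes factor of the evidence already in hand = 6 × 0.25 = 1.5.
Odds after that evidence = (7/9993) × 1.5 = 7/6662.
Target odds = 0.999/0.001 = 999.
Need 2.5ⁿ ≥ 999 ÷ (7/6662) = 6655338/7.
2.5¹⁵ ≈931323 falls short of 6655338/7 but 2.5¹⁶ ≈2.32831e+06 reaches it, so n = 16.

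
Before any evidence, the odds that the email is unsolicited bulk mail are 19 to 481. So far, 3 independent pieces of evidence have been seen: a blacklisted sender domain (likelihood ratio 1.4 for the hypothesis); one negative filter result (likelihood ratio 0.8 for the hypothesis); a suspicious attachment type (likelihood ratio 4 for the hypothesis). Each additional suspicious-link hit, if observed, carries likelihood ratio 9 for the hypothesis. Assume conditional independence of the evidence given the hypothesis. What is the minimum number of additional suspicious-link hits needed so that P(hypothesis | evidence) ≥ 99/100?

Prior odds = 19/481.
Combined Bayes factor of the evidence already in hand = 1.4 × 0.8 × 4 = 4.48.
Odds after that evidence = (19/481) × 4.48 = 2128/12025.
Target odds = 0.99/0.01 = 99.
Need 9ⁿ ≥ 99 ÷ (2128/12025) = 1190475/2128.
9² = 81 falls short of 1190475/2128 but 9³ = 729 reaches it, so n = 3.

3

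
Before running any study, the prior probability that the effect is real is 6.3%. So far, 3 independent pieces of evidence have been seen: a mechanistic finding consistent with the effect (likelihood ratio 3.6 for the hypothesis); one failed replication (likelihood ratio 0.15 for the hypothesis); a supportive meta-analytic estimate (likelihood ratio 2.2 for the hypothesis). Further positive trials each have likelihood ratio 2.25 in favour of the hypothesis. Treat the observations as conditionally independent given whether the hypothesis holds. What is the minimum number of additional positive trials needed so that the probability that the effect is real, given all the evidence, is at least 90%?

Prior odds = 0.063/0.937 = 63/937.
Combined Bayes factor of the evidence already in hand = 3.6 × 0.15 × 2.2 = 1.188.
Odds after that evidence = (63/937) × 1.188 = 18711/234250.
Target odds = 0.9/0.1 = 9.
Need 2.25ⁿ ≥ 9 ÷ (18711/234250) = 234250/2079.
2.25⁵ = 59049/1024 falls short of 234250/2079 but 2.25⁶ = 531441/4096 reaches it, so n = 6.

6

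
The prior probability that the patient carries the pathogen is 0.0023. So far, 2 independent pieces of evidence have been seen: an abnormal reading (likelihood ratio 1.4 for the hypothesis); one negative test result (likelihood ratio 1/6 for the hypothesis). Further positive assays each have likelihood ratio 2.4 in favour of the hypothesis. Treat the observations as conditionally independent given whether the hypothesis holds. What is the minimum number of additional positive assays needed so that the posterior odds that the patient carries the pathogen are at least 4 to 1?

Prior odds = 0.0023/0.9977 = 23/9977.
Combined Bayes factor of the evidence already in hand = 1.4 × (1/6) = 7/30.
Odds after that evidence = (23/9977) × 7/30 = 161/299310.
Target odds = 4.
Need 2.4ⁿ ≥ 4 ÷ (161/299310) = 1197240/161.
2.4¹⁰ ≈6340.34 falls short of 1197240/161 but 2.4¹¹ ≈15216.8 reaches it, so n = 11.

11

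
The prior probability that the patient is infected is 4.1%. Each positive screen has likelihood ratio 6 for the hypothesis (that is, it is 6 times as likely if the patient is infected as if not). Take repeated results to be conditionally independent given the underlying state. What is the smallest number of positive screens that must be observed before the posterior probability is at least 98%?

Prior odds = 0.041/0.959 = 41/959.
Likelihood ratio per positive screen = 6.
Target odds: 0.98 ÷ 0.02 = 49.
Require 6ⁿ ≥ 49 ÷ (41/959) = 46991/41.
6³ = 216 falls short of 46991/41 but 6⁴ = 1296 reaches it, so n = 4.

4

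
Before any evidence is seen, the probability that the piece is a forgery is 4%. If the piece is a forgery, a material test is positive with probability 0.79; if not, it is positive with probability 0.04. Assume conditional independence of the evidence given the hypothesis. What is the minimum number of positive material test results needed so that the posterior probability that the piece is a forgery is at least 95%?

3

Prior odds = 0.04/0.96 = 1/24.
Likelihood ratio of a positive = 0.79/0.04 = 19.75.
Target odds: 0.95 ÷ 0.05 = 19.
Require 19.75ⁿ ≥ 19 ÷ (1/24) = 456.
19.75² = 390.0625 falls short of 456 but 19.75³ = 7703.734375 reaches it, so n = 3.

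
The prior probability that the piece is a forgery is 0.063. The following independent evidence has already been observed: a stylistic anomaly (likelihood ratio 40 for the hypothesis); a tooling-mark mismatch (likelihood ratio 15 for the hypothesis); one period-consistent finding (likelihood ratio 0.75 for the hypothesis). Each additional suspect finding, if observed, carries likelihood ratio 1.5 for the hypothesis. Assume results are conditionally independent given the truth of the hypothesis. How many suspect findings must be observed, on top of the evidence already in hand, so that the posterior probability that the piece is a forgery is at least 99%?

3

Prior odds = 0.063/0.937 = 63/937.
Combined Bayes factor of the evidence already in hand = 40 × 15 × 0.75 = 450.
Odds after that evidence = (63/937) × 450 = 28350/937.
Target odds = 0.99/0.01 = 99.
Need 1.5ⁿ ≥ 99 ÷ (28350/937) = 10307/3150.
1.5² = 2.25 falls short of 10307/3150 but 1.5³ = 3.375 reaches it, so n = 3.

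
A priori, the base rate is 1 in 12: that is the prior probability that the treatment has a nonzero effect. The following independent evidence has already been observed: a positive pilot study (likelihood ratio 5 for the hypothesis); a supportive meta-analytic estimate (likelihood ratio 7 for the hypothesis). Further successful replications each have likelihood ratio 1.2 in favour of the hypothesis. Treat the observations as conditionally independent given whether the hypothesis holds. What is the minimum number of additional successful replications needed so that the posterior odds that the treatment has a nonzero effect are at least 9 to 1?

6

Prior odds = (1/12)/(11/12) = 1/11.
Combined Bayes factor of the evidence already in hand = 5 × 7 = 35.
Odds after that evidence = (1/11) × 35 = 35/11.
Target odds = 9.
Need 1.2ⁿ ≥ 9 ÷ (35/11) = 99/35.
1.2⁵ = 2.48832 falls short of 99/35 but 1.2⁶ = 46656/15625 reaches it, so n = 6.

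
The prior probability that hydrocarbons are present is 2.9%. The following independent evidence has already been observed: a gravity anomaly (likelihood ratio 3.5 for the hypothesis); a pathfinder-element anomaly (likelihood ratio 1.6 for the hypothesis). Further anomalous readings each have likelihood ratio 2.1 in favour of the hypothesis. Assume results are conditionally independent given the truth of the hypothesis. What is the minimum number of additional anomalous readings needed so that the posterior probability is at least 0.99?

9

Prior odds = 0.029/0.971 = 29/971.
Combined Bayes factor of the evidence already in hand = 3.5 × 1.6 = 5.6.
Odds after that evidence = (29/971) × 5.6 = 812/4855.
Target odds = 0.99/0.01 = 99.
Need 2.1ⁿ ≥ 99 ÷ (812/4855) = 480645/812.
2.1⁸ ≈378.229 falls short of 480645/812 but 2.1⁹ ≈794.28 reaches it, so n = 9.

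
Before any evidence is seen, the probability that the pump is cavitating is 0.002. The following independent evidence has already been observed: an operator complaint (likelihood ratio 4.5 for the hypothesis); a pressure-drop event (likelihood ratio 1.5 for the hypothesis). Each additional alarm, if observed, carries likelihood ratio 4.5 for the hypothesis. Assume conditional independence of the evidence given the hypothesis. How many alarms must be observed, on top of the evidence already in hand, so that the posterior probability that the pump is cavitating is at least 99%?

Prior odds = 0.002/0.998 = 1/499.
Combined Bayes factor of the evidence already in hand = 4.5 × 1.5 = 6.75.
Odds after that evidence = (1/499) × 6.75 = 27/1996.
Target odds = 0.99/0.01 = 99.
Need 4.5ⁿ ≥ 99 ÷ (27/1996) = 21956/3.
4.5⁵ = 1845.28125 falls short of 21956/3 but 4.5⁶ = 8303.765625 reaches it, so n = 6.

6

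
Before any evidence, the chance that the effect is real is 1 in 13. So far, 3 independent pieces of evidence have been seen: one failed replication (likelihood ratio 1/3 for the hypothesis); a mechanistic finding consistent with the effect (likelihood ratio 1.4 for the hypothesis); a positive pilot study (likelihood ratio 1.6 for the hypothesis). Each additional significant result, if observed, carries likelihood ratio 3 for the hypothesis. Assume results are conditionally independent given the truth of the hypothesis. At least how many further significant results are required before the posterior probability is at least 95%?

6

Prior odds = (1/13)/(12/13) = 1/12.
Combined Bayes factor of the evidence already in hand = (1/3) × 1.4 × 1.6 = 56/75.
Odds after that evidence = (1/12) × 56/75 = 14/225.
Target odds = 0.95/0.05 = 19.
Need 3ⁿ ≥ 19 ÷ (14/225) = 4275/14.
3⁵ = 243 falls short of 4275/14 but 3⁶ = 729 reaches it, so n = 6.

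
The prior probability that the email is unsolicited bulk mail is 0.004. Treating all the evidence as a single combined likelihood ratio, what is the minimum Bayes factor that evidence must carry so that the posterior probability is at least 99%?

Prior odds = 0.004/0.996 = 1/249.
Target odds = 0.99/0.01 = 99.
Required Bayes factor = 99 ÷ (1/249) = 24651.

24651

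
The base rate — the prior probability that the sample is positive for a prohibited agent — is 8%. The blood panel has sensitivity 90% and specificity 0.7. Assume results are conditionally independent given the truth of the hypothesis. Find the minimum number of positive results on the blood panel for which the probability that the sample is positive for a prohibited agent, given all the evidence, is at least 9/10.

Prior odds: 0.08 ÷ 0.92 = 2/23.
False-positive rate = 1 − 0.7 = 0.3; likelihood ratio of a positive = 0.9/0.3 = 3.
Target posterior odds = 0.9/0.1 = 9.
Need (2/23) × 3ⁿ ≥ 9, i.e. 3ⁿ ≥ 103.5.
3⁴ = 81 falls short of 103.5 but 3⁵ = 243 reaches it, so n = 5.

5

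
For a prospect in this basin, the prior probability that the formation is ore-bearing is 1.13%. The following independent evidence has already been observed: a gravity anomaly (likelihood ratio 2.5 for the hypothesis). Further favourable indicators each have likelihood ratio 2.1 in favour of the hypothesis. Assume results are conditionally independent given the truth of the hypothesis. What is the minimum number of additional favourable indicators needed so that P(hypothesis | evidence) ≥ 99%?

11

Prior odds = 0.0113/0.9887 = 113/9887.
Bayes factor of the evidence already in hand = 2.5.
Odds after that evidence = (113/9887) × 2.5 = 565/19774.
Target odds = 0.99/0.01 = 99.
Need 2.1ⁿ ≥ 99 ÷ (565/19774) = 1957626/565.
2.1¹⁰ ≈1667.99 falls short of 1957626/565 but 2.1¹¹ ≈3502.78 reaches it, so n = 11.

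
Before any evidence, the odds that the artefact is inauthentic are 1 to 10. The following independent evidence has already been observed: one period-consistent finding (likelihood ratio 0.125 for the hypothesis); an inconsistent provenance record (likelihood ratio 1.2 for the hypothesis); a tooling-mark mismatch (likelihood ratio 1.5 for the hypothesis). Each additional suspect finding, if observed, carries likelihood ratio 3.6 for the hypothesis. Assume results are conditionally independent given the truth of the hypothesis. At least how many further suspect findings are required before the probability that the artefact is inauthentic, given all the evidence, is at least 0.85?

5

Prior odds = 0.1.
Combined Bayes factor of the evidence already in hand = 0.125 × 1.2 × 1.5 = 0.225.
Odds after that evidence = 0.1 × 0.225 = 0.0225.
Target odds = 0.85/0.15 = 17/3.
Need 3.6ⁿ ≥ 17/3 ÷ 0.0225 = 6800/27.
3.6⁴ = 167.9616 falls short of 6800/27 but 3.6⁵ = 604.66176 reaches it, so n = 5.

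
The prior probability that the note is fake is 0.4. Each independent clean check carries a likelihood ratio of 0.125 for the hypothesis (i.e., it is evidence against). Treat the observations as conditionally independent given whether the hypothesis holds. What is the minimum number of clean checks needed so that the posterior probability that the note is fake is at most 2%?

2

Prior odds = 0.4/0.6 = 2/3.
Likelihood ratio per clean check = 0.125.
Target posterior odds = 0.02/0.98 = 1/49.
Require 0.125ⁿ ≤ 1/49 ÷ (2/3) = 3/98.
0.125¹ = 0.125 is still above 3/98 but 0.125² = 0.015625 is at or below it, so n = 2.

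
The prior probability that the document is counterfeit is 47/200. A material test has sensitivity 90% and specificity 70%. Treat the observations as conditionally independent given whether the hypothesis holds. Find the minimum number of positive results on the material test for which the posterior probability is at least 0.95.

Prior odds = 0.235/0.765 = 47/153.
False-positive rate = 1 − 0.7 = 0.3; likelihood ratio of a positive = 0.9/0.3 = 3.
Target posterior odds = 0.95/0.05 = 19.
Need (47/153) × 3ⁿ ≥ 19, i.e. 3ⁿ ≥ 2907/47.
3³ = 27 falls short of 2907/47 but 3⁴ = 81 reaches it, so n = 4.

4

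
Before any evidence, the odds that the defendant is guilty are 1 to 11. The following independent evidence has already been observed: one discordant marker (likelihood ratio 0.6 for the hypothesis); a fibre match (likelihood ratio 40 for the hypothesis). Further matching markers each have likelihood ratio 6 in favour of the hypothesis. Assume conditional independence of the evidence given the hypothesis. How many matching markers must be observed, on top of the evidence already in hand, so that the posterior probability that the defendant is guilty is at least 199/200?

3

Prior odds = 1/11.
Combined Bayes factor of the evidence already in hand = 0.6 × 40 = 24.
Odds after that evidence = (1/11) × 24 = 24/11.
Target odds = 0.995/0.005 = 199.
Need 6ⁿ ≥ 199 ÷ (24/11) = 2189/24.
6² = 36 falls short of 2189/24 but 6³ = 216 reaches it, so n = 3.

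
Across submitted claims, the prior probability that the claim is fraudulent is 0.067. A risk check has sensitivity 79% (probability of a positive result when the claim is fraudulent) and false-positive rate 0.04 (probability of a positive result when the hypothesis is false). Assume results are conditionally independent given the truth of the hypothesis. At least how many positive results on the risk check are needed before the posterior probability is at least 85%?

2

Prior odds: 0.067 ÷ 0.933 = 67/933.
Likelihood ratio of a positive result = 0.79/0.04 = 19.75.
Target posterior odds = 0.85/0.15 = 17/3.
Require 19.75ⁿ ≥ 17/3 ÷ (67/933) = 5287/67.
19.75¹ = 19.75 falls short of 5287/67 but 19.75² = 390.0625 reaches it, so n = 2.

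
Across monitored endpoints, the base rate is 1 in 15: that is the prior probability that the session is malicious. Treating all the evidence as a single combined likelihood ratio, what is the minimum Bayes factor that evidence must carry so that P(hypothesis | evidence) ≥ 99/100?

Prior odds = (1/15)/(14/15) = 1/14.
Target odds = 0.99/0.01 = 99.
Required Bayes factor = 99 ÷ (1/14) = 1386.

1386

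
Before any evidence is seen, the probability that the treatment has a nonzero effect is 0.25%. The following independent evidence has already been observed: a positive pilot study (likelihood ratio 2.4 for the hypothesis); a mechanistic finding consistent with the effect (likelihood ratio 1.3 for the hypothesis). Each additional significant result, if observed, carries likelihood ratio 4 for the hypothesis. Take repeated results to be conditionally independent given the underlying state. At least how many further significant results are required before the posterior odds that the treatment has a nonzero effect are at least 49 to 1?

Prior odds = 0.0025/0.9975 = 1/399.
Combined Bayes factor of the evidence already in hand = 2.4 × 1.3 = 3.12.
Odds after that evidence = (1/399) × 3.12 = 26/3325.
Target odds = 49.
Need 4ⁿ ≥ 49 ÷ (26/3325) = 162925/26.
4⁶ = 4096 falls short of 162925/26 but 4⁷ = 16384 reaches it, so n = 7.

7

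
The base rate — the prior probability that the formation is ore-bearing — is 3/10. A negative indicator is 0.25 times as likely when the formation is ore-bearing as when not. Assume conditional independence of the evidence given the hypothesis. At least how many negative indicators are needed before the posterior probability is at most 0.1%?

5

Prior odds: 0.3 ÷ 0.7 = 3/7.
Likelihood ratio per negative indicator = 0.25.
Target posterior odds = 0.001/0.999 = 1/999.
Require 0.25ⁿ ≤ 1/999 ÷ (3/7) = 7/2997.
0.25⁴ = 0.00390625 is still above 7/2997 but 0.25⁵ = 1/1024 is at or below it, so n = 5.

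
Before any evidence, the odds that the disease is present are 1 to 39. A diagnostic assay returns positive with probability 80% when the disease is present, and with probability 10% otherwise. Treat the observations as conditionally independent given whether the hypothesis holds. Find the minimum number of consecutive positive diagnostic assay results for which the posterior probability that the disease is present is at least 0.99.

4

Prior odds = 1/39.
Likelihood ratio of a positive result = 0.8/0.1 = 8.
Target odds: 0.99 ÷ 0.01 = 99.
Need (1/39) × 8ⁿ ≥ 99, i.e. 8ⁿ ≥ 3861.
8³ = 512 falls short of 3861 but 8⁴ = 4096 reaches it, so n = 4.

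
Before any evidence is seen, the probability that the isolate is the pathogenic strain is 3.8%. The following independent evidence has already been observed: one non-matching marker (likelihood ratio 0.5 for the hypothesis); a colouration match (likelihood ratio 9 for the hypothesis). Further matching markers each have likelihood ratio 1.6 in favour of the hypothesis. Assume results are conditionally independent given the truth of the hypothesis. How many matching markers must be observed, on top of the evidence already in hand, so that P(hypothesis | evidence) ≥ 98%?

Prior odds = 0.038/0.962 = 19/481.
Combined Bayes factor of the evidence already in hand = 0.5 × 9 = 4.5.
Odds after that evidence = (19/481) × 4.5 = 171/962.
Target odds = 0.98/0.02 = 49.
Need 1.6ⁿ ≥ 49 ÷ (171/962) = 47138/171.
1.6¹¹ ≈175.922 falls short of 47138/171 but 1.6¹² ≈281.475 reaches it, so n = 12.

12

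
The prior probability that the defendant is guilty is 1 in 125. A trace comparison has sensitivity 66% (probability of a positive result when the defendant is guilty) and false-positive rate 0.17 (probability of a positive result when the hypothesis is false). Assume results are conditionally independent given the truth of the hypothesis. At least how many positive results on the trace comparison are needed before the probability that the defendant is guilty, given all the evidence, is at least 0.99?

Prior odds: 0.008 ÷ 0.992 = 1/124.
Likelihood ratio of a positive result = 0.66/0.17 = 66/17.
Target posterior odds = 0.99/0.01 = 99.
Need (1/124) × (66/17)ⁿ ≥ 99, i.e. (66/17)ⁿ ≥ 12276.
(66/17)⁶ ≈3424.29 falls short of 12276 but (66/17)⁷ ≈13294.3 reaches it, so n = 7.

7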